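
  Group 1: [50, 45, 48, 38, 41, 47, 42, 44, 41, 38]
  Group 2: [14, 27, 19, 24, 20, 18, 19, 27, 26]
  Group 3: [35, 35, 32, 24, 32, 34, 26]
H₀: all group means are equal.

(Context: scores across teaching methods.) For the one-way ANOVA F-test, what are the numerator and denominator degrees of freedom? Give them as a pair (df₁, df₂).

k = 3 groups, N = 26 total
df = (k−1, N−k) = (3−1, 26−3) = (2, 23)

degrees of freedom = [2, 23]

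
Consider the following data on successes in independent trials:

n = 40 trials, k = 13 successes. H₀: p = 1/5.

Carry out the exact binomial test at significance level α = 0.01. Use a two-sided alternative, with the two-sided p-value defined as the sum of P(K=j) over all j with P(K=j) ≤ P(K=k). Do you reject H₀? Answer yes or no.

reject H₀: no

Exact binomial: n=40, k=13, p₀=1/5=0.2000
P(X=j) = C(n,j)·p₀^j·(1−p₀)^(n−j); p = Σ P(X=j) over j with P(X=j) ≤ P(X=13)
p-value (two-sided) = 0.07170
At α=0.01: p ≥ α → fail to reject H₀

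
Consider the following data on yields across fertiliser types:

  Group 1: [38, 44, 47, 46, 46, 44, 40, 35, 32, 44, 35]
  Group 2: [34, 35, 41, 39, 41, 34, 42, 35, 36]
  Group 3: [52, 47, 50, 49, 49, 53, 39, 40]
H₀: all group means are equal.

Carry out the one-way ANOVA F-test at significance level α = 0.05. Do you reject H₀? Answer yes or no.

Group means [41.00, 37.44, 47.38], grand mean 41.679
SSB = Σnᵢ(x̄ᵢ−x̄)² = 426.010; SSW = ΣΣ(x−x̄ᵢ)² = 552.097
MSB = 426.010/2 = 213.0050; MSW = 552.097/25 = 22.0839
F = MSB/MSW = 9.6453
df = (2, 25)
p-value (upper-tail) = 0.00079
At α=0.05: p < α → reject H₀

reject H₀: yes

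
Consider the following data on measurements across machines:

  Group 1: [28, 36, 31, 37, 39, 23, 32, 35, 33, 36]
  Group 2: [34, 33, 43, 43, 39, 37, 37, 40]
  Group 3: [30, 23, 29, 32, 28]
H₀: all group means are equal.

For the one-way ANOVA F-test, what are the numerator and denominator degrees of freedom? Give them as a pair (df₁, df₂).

k = 3 groups, N = 23 total
df = (k−1, N−k) = (3−1, 23−3) = (2, 20)

degrees of freedom = [2, 20]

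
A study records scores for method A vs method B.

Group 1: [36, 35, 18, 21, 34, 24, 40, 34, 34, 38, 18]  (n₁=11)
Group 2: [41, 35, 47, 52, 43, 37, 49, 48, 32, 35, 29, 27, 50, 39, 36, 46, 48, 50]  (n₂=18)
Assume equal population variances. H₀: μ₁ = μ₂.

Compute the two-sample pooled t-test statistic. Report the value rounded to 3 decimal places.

test statistic = -3.647

x̄₁=30.182, s₁=8.232, n₁=11
x̄₂=41.333, s₂=7.844, n₂=18
s_p² = [10·8.232² + 17·7.844²]/27 = 63.8384
SE = √(s_p²·(1/11+1/18)) = 3.0578
t = (30.182−41.333)/3.0578 = -3.6469
df = 27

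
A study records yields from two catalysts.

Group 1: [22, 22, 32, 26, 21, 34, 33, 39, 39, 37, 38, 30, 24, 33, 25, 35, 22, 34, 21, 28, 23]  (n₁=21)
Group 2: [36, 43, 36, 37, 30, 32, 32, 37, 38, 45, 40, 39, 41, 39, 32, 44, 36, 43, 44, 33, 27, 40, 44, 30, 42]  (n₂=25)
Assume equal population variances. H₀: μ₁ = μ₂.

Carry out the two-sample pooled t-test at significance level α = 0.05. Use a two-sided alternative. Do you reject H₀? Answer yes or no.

x̄₁=29.429, s₁=6.446, n₁=21
x̄₂=37.600, s₂=5.140, n₂=25
s_p² = [20·6.446² + 24·5.140²]/44 = 33.2987
SE = √(s_p²·(1/21+1/25)) = 1.7081
t = (29.429−37.600)/1.7081 = -4.7839
df = 44
p-value (two-sided) = 0.00002
At α=0.05: p < α → reject H₀

reject H₀: yes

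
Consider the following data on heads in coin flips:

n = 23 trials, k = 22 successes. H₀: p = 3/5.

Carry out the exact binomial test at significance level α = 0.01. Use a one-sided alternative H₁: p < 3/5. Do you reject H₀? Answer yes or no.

reject H₀: no

Exact binomial: n=23, k=22, p₀=3/5=0.6000
P(X≤22) from Σ C(n,i)·p₀^i·(1−p₀)^(n−i)
p-value (one-sided, H₁ less) = 0.99999
At α=0.01: p ≥ α → fail to reject H₀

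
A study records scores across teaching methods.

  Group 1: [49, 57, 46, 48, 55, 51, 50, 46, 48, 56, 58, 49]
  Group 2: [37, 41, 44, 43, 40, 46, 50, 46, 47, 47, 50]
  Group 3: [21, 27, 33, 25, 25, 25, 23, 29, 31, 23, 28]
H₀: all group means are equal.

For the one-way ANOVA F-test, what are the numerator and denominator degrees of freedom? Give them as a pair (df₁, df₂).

k = 3 groups, N = 34 total
df = (k−1, N−k) = (3−1, 34−3) = (2, 31)

degrees of freedom = [2, 31]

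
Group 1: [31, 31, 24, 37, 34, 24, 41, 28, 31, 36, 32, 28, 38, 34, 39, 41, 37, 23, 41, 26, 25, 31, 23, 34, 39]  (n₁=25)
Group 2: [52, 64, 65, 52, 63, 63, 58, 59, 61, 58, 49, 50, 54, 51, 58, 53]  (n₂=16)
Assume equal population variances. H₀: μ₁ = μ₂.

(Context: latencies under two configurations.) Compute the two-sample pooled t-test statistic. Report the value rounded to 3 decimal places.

test statistic = -13.309

x̄₁=32.320, s₁=5.998, n₁=25
x̄₂=56.875, s₂=5.365, n₂=16
s_p² = [24·5.998² + 15·5.365²]/39 = 33.2100
SE = √(s_p²·(1/25+1/16)) = 1.8450
t = (32.320−56.875)/1.8450 = -13.3089
df = 39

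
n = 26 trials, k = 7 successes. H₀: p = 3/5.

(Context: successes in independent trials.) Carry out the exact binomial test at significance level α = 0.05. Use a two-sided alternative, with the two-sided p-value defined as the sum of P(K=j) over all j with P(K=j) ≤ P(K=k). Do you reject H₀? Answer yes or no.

Exact binomial: n=26, k=7, p₀=3/5=0.6000
P(X=j) = C(n,j)·p₀^j·(1−p₀)^(n−j); p = Σ P(X=j) over j with P(X=j) ≤ P(X=7)
p-value (two-sided) = 0.00093
At α=0.05: p < α → reject H₀

reject H₀: yes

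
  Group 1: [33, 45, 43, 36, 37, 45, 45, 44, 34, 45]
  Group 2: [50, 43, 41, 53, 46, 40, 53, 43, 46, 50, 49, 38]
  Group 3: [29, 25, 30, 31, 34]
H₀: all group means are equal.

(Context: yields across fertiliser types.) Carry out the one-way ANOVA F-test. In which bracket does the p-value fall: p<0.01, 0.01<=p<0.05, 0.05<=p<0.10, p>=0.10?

p-value bracket: p<0.01

Group means [40.70, 46.00, 29.80], grand mean 41.037
SSB = Σnᵢ(x̄ᵢ−x̄)² = 928.063; SSW = ΣΣ(x−x̄ᵢ)² = 554.900
MSB = 928.063/2 = 464.0315; MSW = 554.900/24 = 23.1208
F = MSB/MSW = 20.0698
df = (2, 24)
p-value (upper-tail) = 0.00001
→ bracket: p<0.01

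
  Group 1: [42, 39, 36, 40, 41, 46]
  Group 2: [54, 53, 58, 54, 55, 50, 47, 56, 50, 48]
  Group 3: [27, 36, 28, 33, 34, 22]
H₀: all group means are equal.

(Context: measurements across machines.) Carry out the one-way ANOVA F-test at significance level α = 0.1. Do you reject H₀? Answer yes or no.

Group means [40.67, 52.50, 30.00], grand mean 43.136
SSB = Σnᵢ(x̄ᵢ−x̄)² = 1948.758; SSW = ΣΣ(x−x̄ᵢ)² = 309.833
MSB = 1948.758/2 = 974.3788; MSW = 309.833/19 = 16.3070
F = MSB/MSW = 59.7521
df = (2, 19)
p-value (upper-tail) = 0.00000
At α=0.1: p < α → reject H₀

reject H₀: yes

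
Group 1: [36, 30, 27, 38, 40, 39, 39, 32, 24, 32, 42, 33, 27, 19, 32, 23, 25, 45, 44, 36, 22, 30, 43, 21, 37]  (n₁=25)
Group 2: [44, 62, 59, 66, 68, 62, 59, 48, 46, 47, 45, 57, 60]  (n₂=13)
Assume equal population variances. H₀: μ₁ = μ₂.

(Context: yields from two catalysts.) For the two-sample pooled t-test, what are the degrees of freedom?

degrees of freedom = 36

df = n₁ + n₂ − 2 = 25 + 13 − 2 = 36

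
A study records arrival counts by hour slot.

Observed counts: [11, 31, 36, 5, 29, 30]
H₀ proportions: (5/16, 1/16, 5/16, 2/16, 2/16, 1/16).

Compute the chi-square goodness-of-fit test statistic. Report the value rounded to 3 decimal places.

test statistic = 148.411

n = 142; E_i = n·p_i = [44.38, 8.88, 44.38, 17.75, 17.75, 8.88]
χ² = (11−44.38)²/44.38 + (31−8.88)²/8.88 + (36−44.38)²/44.38 + (5−17.75)²/17.75 + (29−17.75)²/17.75 + (30−8.88)²/8.88 = 148.4113
df = 5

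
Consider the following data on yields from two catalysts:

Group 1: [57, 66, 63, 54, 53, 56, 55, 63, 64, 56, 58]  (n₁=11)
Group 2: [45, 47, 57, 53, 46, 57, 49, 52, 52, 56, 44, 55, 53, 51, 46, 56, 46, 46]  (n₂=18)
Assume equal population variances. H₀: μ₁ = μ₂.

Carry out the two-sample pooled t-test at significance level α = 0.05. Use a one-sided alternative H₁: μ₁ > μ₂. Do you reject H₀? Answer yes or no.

x̄₁=58.636, s₁=4.523, n₁=11
x̄₂=50.611, s₂=4.539, n₂=18
s_p² = [10·4.523² + 17·4.539²]/27 = 20.5490
SE = √(s_p²·(1/11+1/18)) = 1.7348
t = (58.636−50.611)/1.7348 = 4.6259
df = 27
p-value (one-sided, H₁ greater) = 0.00004
At α=0.05: p < α → reject H₀

reject H₀: yes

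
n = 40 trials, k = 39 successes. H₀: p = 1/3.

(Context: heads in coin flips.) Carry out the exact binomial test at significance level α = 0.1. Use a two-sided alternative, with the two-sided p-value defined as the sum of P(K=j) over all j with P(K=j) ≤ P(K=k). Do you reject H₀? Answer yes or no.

reject H₀: yes

Exact binomial: n=40, k=39, p₀=1/3=0.3333
P(X=j) = C(n,j)·p₀^j·(1−p₀)^(n−j); p = Σ P(X=j) over j with P(X=j) ≤ P(X=39)
p-value (two-sided) = 0.00000
At α=0.1: p < α → reject H₀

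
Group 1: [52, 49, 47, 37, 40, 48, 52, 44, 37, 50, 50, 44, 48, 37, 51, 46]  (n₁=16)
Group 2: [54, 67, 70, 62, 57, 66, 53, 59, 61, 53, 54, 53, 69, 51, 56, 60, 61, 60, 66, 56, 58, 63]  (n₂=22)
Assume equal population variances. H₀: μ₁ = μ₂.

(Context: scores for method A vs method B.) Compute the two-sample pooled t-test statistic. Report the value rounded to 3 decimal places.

test statistic = -7.604

x̄₁=45.750, s₁=5.373, n₁=16
x̄₂=59.500, s₂=5.595, n₂=22
s_p² = [15·5.373² + 21·5.595²]/36 = 30.2917
SE = √(s_p²·(1/16+1/22)) = 1.8083
t = (45.750−59.500)/1.8083 = -7.6036
df = 36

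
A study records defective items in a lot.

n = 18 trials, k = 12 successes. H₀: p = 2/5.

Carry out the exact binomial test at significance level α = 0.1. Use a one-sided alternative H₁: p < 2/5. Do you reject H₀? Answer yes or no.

Exact binomial: n=18, k=12, p₀=2/5=0.4000
P(X≤12) from Σ C(n,i)·p₀^i·(1−p₀)^(n−i)
p-value (one-sided, H₁ less) = 0.99425
At α=0.1: p ≥ α → fail to reject H₀

reject H₀: no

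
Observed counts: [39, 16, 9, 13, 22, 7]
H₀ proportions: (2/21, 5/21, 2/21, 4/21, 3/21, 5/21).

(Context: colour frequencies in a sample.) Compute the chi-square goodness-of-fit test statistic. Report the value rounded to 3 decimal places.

test statistic = 105.106

n = 106; E_i = n·p_i = [10.10, 25.24, 10.10, 20.19, 15.14, 25.24]
χ² = (39−10.10)²/10.10 + (16−25.24)²/25.24 + (9−10.10)²/10.10 + (13−20.19)²/20.19 + (22−15.14)²/15.14 + (7−25.24)²/25.24 = 105.1061
df = 5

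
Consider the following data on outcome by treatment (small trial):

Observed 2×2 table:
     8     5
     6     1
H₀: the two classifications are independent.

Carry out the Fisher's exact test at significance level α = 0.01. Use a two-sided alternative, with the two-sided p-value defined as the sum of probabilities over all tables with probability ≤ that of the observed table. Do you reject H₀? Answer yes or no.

Margins: r₁=13, r₂=7, c₁=14, c₂=6, n=20
p_obs = C(13,8)·C(7,6)/C(20,14); sum pmf over tables with pmf ≤ p_obs
p-value (two-sided) = 0.35436
At α=0.01: p ≥ α → fail to reject H₀

reject H₀: no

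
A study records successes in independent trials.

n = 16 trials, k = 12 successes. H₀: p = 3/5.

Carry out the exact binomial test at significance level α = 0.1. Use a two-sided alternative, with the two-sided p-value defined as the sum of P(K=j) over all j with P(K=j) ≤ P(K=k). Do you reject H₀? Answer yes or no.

reject H₀: no

Exact binomial: n=16, k=12, p₀=3/5=0.6000
P(X=j) = C(n,j)·p₀^j·(1−p₀)^(n−j); p = Σ P(X=j) over j with P(X=j) ≤ P(X=12)
p-value (two-sided) = 0.30884
At α=0.1: p ≥ α → fail to reject H₀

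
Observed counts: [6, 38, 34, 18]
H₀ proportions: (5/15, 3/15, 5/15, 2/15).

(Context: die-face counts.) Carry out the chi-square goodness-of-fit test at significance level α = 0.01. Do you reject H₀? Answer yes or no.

reject H₀: yes

n = 96; E_i = n·p_i = [32.00, 19.20, 32.00, 12.80]
χ² = (6−32.00)²/32.00 + (38−19.20)²/19.20 + (34−32.00)²/32.00 + (18−12.80)²/12.80 = 41.7708
df = 3
p-value (upper-tail) = 0.00000
At α=0.01: p < α → reject H₀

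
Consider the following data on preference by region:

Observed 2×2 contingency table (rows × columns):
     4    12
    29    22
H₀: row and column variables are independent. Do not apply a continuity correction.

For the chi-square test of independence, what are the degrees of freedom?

degrees of freedom = 1

df = (r−1)(c−1) = (2−1)·(2−1) = 1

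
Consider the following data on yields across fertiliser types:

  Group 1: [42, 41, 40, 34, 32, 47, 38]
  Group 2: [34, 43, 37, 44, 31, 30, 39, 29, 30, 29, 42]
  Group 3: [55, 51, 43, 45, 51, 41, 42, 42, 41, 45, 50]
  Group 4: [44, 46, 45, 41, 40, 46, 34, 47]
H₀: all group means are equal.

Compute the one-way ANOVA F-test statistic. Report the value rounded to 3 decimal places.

test statistic = 8.609

Group means [39.14, 35.27, 46.00, 42.88], grand mean 40.838
SSB = Σnᵢ(x̄ᵢ−x̄)² = 687.113; SSW = ΣΣ(x−x̄ᵢ)² = 877.914
MSB = 687.113/3 = 229.0377; MSW = 877.914/33 = 26.6035
F = MSB/MSW = 8.6093
df = (3, 33)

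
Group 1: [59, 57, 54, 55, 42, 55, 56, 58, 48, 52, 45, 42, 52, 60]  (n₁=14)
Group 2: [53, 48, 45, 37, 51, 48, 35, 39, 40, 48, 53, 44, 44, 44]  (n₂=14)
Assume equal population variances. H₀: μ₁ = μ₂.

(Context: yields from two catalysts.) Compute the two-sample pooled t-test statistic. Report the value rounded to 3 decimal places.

test statistic = 3.419

x̄₁=52.500, s₁=6.035, n₁=14
x̄₂=44.929, s₂=5.677, n₂=14
s_p² = [13·6.035² + 13·5.677²]/26 = 34.3242
SE = √(s_p²·(1/14+1/14)) = 2.2144
t = (52.500−44.929)/2.2144 = 3.4192
df = 26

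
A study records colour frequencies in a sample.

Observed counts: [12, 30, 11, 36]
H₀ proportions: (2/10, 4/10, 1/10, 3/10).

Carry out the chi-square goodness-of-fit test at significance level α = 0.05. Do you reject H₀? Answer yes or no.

reject H₀: no

n = 89; E_i = n·p_i = [17.80, 35.60, 8.90, 26.70]
χ² = (12−17.80)²/17.80 + (30−35.60)²/35.60 + (11−8.90)²/8.90 + (36−26.70)²/26.70 = 6.5056
df = 3
p-value (upper-tail) = 0.08944
At α=0.05: p ≥ α → fail to reject H₀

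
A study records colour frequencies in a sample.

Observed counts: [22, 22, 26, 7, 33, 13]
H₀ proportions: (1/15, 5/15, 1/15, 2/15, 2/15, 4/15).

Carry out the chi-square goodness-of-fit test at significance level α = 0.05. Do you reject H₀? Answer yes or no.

n = 123; E_i = n·p_i = [8.20, 41.00, 8.20, 16.40, 16.40, 32.80]
χ² = (22−8.20)²/8.20 + (22−41.00)²/41.00 + (26−8.20)²/8.20 + (7−16.40)²/16.40 + (33−16.40)²/16.40 + (13−32.80)²/32.80 = 104.8110
df = 5
p-value (upper-tail) = 0.00000
At α=0.05: p < α → reject H₀

reject H₀: yes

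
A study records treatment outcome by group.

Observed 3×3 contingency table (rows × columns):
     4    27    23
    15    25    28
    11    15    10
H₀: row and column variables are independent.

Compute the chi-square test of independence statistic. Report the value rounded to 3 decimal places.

test statistic = 9.370

Row totals [54, 68, 36], col totals [30, 67, 61], n=158
χ² = (4−10.25)²/10.25 + (27−22.90)²/22.90 + (23−20.85)²/20.85 + (15−12.91)²/12.91 + (25−28.84)²/28.84 + (28−26.25)²/26.25 + (11−6.84)²/6.84 + (15−15.27)²/15.27 + (10−13.90)²/13.90 = 9.3701
df = 4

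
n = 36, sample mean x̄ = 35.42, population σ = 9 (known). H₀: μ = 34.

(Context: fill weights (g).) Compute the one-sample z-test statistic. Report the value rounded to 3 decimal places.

test statistic = 0.947

SE = σ/√n = 9/√36 = 1.5000
z = (x̄−μ₀)/SE = (35.42−34)/1.5000 = 0.9467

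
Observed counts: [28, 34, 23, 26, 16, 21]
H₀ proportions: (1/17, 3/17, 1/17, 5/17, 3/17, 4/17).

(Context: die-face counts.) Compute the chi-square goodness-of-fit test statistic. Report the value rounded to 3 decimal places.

test statistic = 85.074

n = 148; E_i = n·p_i = [8.71, 26.12, 8.71, 43.53, 26.12, 34.82]
χ² = (28−8.71)²/8.71 + (34−26.12)²/26.12 + (23−8.71)²/8.71 + (26−43.53)²/43.53 + (16−26.12)²/26.12 + (21−34.82)²/34.82 = 85.0742
df = 5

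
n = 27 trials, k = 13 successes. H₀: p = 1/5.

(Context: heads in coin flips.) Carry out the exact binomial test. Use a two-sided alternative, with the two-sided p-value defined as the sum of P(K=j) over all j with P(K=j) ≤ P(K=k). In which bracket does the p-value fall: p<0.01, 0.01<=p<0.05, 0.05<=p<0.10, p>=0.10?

Exact binomial: n=27, k=13, p₀=1/5=0.2000
P(X=j) = C(n,j)·p₀^j·(1−p₀)^(n−j); p = Σ P(X=j) over j with P(X=j) ≤ P(X=13)
p-value (two-sided) = 0.00095
→ bracket: p<0.01

p-value bracket: p<0.01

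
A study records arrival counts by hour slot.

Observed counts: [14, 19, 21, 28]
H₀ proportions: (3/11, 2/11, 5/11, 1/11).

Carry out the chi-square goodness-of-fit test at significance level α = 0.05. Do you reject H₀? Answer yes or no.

reject H₀: yes

n = 82; E_i = n·p_i = [22.36, 14.91, 37.27, 7.45]
χ² = (14−22.36)²/22.36 + (19−14.91)²/14.91 + (21−37.27)²/37.27 + (28−7.45)²/7.45 = 67.9801
df = 3
p-value (upper-tail) = 0.00000
At α=0.05: p < α → reject H₀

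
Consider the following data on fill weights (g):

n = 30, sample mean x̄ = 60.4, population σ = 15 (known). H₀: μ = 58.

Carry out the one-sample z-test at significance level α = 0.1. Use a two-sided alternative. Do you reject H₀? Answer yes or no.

SE = σ/√n = 15/√30 = 2.7386
z = (x̄−μ₀)/SE = (60.4−58)/2.7386 = 0.8764
p-value (two-sided) = 0.38084
At α=0.1: p ≥ α → fail to reject H₀

reject H₀: no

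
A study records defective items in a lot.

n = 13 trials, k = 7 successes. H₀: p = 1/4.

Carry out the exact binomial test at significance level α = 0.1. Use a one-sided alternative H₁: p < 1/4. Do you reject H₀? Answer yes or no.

reject H₀: no

Exact binomial: n=13, k=7, p₀=1/4=0.2500
P(X≤7) from Σ C(n,i)·p₀^i·(1−p₀)^(n−i)
p-value (one-sided, H₁ less) = 0.99435
At α=0.1: p ≥ α → fail to reject H₀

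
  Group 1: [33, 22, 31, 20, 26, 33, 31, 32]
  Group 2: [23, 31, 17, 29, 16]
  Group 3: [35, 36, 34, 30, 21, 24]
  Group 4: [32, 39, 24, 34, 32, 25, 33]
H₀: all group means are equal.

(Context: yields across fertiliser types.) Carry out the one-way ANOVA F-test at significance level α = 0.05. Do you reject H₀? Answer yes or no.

Group means [28.50, 23.20, 30.00, 31.29], grand mean 28.577
SSB = Σnᵢ(x̄ᵢ−x̄)² = 208.118; SSW = ΣΣ(x−x̄ᵢ)² = 728.229
MSB = 208.118/3 = 69.3725; MSW = 728.229/22 = 33.1013
F = MSB/MSW = 2.0958
df = (3, 22)
p-value (upper-tail) = 0.12989
At α=0.05: p ≥ α → fail to reject H₀

reject H₀: no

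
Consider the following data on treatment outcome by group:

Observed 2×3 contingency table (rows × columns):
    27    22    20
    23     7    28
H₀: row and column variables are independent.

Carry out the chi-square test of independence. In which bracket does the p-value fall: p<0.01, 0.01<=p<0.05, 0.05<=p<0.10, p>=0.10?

p-value bracket: 0.01<=p<0.05

Row totals [69, 58], col totals [50, 29, 48], n=127
χ² = (27−27.17)²/27.17 + (22−15.76)²/15.76 + (20−26.08)²/26.08 + (23−22.83)²/22.83 + (7−13.24)²/13.24 + (28−21.92)²/21.92 = 8.5231
df = 2
p-value (upper-tail) = 0.01410
→ bracket: 0.01<=p<0.05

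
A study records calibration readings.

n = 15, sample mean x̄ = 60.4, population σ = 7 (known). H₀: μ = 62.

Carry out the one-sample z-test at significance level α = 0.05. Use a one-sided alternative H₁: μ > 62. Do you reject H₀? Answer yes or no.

SE = σ/√n = 7/√15 = 1.8074
z = (x̄−μ₀)/SE = (60.4−62)/1.8074 = -0.8853
p-value (one-sided, H₁ greater) = 0.81199
At α=0.05: p ≥ α → fail to reject H₀

reject H₀: no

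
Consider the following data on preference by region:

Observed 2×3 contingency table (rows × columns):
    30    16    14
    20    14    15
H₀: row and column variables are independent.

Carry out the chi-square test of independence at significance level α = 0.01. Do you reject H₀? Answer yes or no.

reject H₀: no

Row totals [60, 49], col totals [50, 30, 29], n=109
χ² = (30−27.52)²/27.52 + (16−16.51)²/16.51 + (14−15.96)²/15.96 + (20−22.48)²/22.48 + (14−13.49)²/13.49 + (15−13.04)²/13.04 = 1.0686
df = 2
p-value (upper-tail) = 0.58608
At α=0.01: p ≥ α → fail to reject H₀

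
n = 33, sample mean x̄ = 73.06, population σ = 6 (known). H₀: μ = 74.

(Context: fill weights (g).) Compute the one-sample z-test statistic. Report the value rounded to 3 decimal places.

SE = σ/√n = 6/√33 = 1.0445
z = (x̄−μ₀)/SE = (73.06−74)/1.0445 = -0.9000

test statistic = -0.900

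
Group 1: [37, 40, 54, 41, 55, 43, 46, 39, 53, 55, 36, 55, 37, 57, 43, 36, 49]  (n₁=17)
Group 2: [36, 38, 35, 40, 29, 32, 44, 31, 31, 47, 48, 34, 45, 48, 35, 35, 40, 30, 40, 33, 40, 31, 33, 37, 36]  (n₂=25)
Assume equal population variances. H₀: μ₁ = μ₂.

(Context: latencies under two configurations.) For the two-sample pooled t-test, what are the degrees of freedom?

df = n₁ + n₂ − 2 = 17 + 25 − 2 = 40

degrees of freedom = 40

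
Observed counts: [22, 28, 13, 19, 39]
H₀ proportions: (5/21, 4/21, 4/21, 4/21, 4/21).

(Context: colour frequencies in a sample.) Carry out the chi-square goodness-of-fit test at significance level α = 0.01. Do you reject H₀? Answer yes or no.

n = 121; E_i = n·p_i = [28.81, 23.05, 23.05, 23.05, 23.05]
χ² = (22−28.81)²/28.81 + (28−23.05)²/23.05 + (13−23.05)²/23.05 + (19−23.05)²/23.05 + (39−23.05)²/23.05 = 18.8062
df = 4
p-value (upper-tail) = 0.00086
At α=0.01: p < α → reject H₀

reject H₀: yes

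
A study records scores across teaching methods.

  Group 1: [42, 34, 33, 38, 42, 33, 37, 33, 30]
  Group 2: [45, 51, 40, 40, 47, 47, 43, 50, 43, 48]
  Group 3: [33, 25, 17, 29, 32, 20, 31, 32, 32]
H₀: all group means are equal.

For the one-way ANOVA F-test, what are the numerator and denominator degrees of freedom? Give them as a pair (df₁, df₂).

degrees of freedom = [2, 25]

k = 3 groups, N = 28 total
df = (k−1, N−k) = (3−1, 28−3) = (2, 25)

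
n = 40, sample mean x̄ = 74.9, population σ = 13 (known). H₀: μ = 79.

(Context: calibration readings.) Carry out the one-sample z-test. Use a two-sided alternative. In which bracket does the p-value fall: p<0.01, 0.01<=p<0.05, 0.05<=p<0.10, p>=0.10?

SE = σ/√n = 13/√40 = 2.0555
z = (x̄−μ₀)/SE = (74.9−79)/2.0555 = -1.9947
p-value (two-sided) = 0.04608
→ bracket: 0.01<=p<0.05

p-value bracket: 0.01<=p<0.05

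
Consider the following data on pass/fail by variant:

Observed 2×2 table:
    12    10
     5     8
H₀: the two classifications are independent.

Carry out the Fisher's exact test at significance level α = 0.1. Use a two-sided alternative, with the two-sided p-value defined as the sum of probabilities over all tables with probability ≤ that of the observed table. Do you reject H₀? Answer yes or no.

Margins: r₁=22, r₂=13, c₁=17, c₂=18, n=35
p_obs = C(22,12)·C(13,5)/C(35,17); sum pmf over tables with pmf ≤ p_obs
p-value (two-sided) = 0.48868
At α=0.1: p ≥ α → fail to reject H₀

reject H₀: no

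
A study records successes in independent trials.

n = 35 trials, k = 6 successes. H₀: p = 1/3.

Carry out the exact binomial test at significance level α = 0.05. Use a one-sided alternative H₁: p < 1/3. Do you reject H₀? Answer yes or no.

Exact binomial: n=35, k=6, p₀=1/3=0.3333
P(X≤6) from Σ C(n,i)·p₀^i·(1−p₀)^(n−i)
p-value (one-sided, H₁ less) = 0.02731
At α=0.05: p < α → reject H₀

reject H₀: yes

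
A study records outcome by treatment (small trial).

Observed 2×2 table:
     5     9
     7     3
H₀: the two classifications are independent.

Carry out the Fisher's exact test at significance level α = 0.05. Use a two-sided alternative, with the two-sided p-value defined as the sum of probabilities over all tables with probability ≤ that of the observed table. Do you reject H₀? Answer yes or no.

reject H₀: no

Margins: r₁=14, r₂=10, c₁=12, c₂=12, n=24
p_obs = C(14,5)·C(10,7)/C(24,12); sum pmf over tables with pmf ≤ p_obs
p-value (two-sided) = 0.21376
At α=0.05: p ≥ α → fail to reject H₀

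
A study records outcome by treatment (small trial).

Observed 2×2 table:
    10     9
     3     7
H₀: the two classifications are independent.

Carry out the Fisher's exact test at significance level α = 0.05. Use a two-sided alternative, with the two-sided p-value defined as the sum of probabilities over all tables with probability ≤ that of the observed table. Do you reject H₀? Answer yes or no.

Margins: r₁=19, r₂=10, c₁=13, c₂=16, n=29
p_obs = C(19,10)·C(10,3)/C(29,13); sum pmf over tables with pmf ≤ p_obs
p-value (two-sided) = 0.43348
At α=0.05: p ≥ α → fail to reject H₀

reject H₀: no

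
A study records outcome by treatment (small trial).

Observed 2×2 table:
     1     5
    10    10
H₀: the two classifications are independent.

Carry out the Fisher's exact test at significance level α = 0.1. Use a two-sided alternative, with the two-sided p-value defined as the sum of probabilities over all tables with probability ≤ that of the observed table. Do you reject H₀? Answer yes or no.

Margins: r₁=6, r₂=20, c₁=11, c₂=15, n=26
p_obs = C(6,1)·C(20,10)/C(26,11); sum pmf over tables with pmf ≤ p_obs
p-value (two-sided) = 0.19732
At α=0.1: p ≥ α → fail to reject H₀

reject H₀: no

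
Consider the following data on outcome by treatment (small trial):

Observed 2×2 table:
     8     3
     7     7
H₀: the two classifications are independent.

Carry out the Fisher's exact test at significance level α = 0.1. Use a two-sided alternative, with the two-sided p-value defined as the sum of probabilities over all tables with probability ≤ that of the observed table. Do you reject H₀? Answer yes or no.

Margins: r₁=11, r₂=14, c₁=15, c₂=10, n=25
p_obs = C(11,8)·C(14,7)/C(25,15); sum pmf over tables with pmf ≤ p_obs
p-value (two-sided) = 0.41387
At α=0.1: p ≥ α → fail to reject H₀

reject H₀: no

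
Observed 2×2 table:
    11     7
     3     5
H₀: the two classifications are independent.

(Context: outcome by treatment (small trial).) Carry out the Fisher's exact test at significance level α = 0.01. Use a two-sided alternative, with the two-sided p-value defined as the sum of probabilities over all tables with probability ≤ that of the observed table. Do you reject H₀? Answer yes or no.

reject H₀: no

Margins: r₁=18, r₂=8, c₁=14, c₂=12, n=26
p_obs = C(18,11)·C(8,3)/C(26,14); sum pmf over tables with pmf ≤ p_obs
p-value (two-sided) = 0.40092
At α=0.01: p ≥ α → fail to reject H₀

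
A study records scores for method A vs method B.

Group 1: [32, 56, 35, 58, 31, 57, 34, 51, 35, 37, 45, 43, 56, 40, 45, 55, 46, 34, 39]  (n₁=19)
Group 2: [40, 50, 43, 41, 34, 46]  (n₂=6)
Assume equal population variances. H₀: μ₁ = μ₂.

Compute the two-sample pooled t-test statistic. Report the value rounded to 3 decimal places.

x̄₁=43.632, s₁=9.406, n₁=19
x̄₂=42.333, s₂=5.465, n₂=6
s_p² = [18·9.406² + 5·5.465²]/23 = 75.7285
SE = √(s_p²·(1/19+1/6)) = 4.0752
t = (43.632−42.333)/4.0752 = 0.3186
df = 23

test statistic = 0.319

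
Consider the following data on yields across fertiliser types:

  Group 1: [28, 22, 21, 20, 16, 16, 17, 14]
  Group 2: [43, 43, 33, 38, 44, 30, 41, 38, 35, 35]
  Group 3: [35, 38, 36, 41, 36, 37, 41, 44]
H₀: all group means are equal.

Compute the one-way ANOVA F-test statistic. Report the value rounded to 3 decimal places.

Group means [19.25, 38.00, 38.50], grand mean 32.385
SSB = Σnᵢ(x̄ᵢ−x̄)² = 1994.654; SSW = ΣΣ(x−x̄ᵢ)² = 413.500
MSB = 1994.654/2 = 997.3269; MSW = 413.500/23 = 17.9783
F = MSB/MSW = 55.4740
df = (2, 23)

test statistic = 55.474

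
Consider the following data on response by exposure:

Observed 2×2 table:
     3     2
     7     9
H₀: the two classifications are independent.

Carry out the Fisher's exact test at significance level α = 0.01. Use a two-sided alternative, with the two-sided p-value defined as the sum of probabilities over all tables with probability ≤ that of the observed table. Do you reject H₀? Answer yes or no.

Margins: r₁=5, r₂=16, c₁=10, c₂=11, n=21
p_obs = C(5,3)·C(16,7)/C(21,10); sum pmf over tables with pmf ≤ p_obs
p-value (two-sided) = 0.63512
At α=0.01: p ≥ α → fail to reject H₀

reject H₀: no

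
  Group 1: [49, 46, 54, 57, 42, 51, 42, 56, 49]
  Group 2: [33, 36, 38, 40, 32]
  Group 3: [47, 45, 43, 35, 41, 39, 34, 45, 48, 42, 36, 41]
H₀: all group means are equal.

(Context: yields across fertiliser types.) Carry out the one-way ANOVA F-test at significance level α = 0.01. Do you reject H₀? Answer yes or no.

reject H₀: yes

Group means [49.56, 35.80, 41.33], grand mean 43.115
SSB = Σnᵢ(x̄ᵢ−x̄)² = 678.965; SSW = ΣΣ(x−x̄ᵢ)² = 525.689
MSB = 678.965/2 = 339.4825; MSW = 525.689/23 = 22.8560
F = MSB/MSW = 14.8531
df = (2, 23)
p-value (upper-tail) = 0.00007
At α=0.01: p < α → reject H₀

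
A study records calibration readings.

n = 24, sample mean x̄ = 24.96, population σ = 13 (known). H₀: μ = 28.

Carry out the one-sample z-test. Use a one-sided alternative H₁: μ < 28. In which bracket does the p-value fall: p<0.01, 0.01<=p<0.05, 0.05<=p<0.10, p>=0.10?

p-value bracket: p>=0.10

SE = σ/√n = 13/√24 = 2.6536
z = (x̄−μ₀)/SE = (24.96−28)/2.6536 = -1.1456
p-value (one-sided, H₁ less) = 0.12598
→ bracket: p>=0.10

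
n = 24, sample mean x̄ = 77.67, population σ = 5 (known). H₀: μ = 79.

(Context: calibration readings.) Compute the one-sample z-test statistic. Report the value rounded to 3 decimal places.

test statistic = -1.303

SE = σ/√n = 5/√24 = 1.0206
z = (x̄−μ₀)/SE = (77.67−79)/1.0206 = -1.3031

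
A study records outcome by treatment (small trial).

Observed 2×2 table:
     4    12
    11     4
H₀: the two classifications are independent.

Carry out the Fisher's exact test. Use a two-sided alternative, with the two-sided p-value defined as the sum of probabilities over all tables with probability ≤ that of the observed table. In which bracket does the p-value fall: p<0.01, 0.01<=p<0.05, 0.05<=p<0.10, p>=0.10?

Margins: r₁=16, r₂=15, c₁=15, c₂=16, n=31
p_obs = C(16,4)·C(15,11)/C(31,15); sum pmf over tables with pmf ≤ p_obs
p-value (two-sided) = 0.01211
→ bracket: 0.01<=p<0.05

p-value bracket: 0.01<=p<0.05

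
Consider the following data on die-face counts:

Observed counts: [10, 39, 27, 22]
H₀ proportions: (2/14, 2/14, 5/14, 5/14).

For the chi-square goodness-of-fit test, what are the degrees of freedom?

df = k − 1 = 4 − 1 = 3

degrees of freedom = 3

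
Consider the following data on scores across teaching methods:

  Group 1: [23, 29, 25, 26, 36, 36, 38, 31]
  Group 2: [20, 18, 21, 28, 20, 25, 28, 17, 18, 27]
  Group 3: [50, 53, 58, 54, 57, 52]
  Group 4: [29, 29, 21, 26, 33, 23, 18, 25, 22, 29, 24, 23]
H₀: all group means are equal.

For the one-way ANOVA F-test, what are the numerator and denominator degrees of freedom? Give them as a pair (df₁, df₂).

degrees of freedom = [3, 32]

k = 4 groups, N = 36 total
df = (k−1, N−k) = (4−1, 36−4) = (3, 32)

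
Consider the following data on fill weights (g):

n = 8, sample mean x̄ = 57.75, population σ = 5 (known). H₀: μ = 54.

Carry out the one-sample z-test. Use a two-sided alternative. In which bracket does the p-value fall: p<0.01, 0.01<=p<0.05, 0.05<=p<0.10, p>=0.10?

SE = σ/√n = 5/√8 = 1.7678
z = (x̄−μ₀)/SE = (57.75−54)/1.7678 = 2.1213
p-value (two-sided) = 0.03389
→ bracket: 0.01<=p<0.05

p-value bracket: 0.01<=p<0.05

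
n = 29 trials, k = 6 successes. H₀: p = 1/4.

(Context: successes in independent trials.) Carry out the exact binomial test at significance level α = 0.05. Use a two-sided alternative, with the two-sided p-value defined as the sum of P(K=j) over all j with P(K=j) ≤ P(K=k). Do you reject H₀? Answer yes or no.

reject H₀: no

Exact binomial: n=29, k=6, p₀=1/4=0.2500
P(X=j) = C(n,j)·p₀^j·(1−p₀)^(n−j); p = Σ P(X=j) over j with P(X=j) ≤ P(X=6)
p-value (two-sided) = 0.67430
At α=0.05: p ≥ α → fail to reject H₀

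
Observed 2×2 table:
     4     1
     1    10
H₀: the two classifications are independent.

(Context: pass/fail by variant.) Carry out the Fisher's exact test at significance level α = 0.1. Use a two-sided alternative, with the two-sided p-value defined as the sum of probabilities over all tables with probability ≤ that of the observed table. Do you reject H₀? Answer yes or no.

Margins: r₁=5, r₂=11, c₁=5, c₂=11, n=16
p_obs = C(5,4)·C(11,1)/C(16,5); sum pmf over tables with pmf ≤ p_obs
p-value (two-sided) = 0.01282
At α=0.1: p < α → reject H₀

reject H₀: yes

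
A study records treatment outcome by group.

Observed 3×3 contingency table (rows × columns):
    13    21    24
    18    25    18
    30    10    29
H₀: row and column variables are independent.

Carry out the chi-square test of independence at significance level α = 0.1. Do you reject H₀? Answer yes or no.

reject H₀: yes

Row totals [58, 61, 69], col totals [61, 56, 71], n=188
χ² = (13−18.82)²/18.82 + (21−17.28)²/17.28 + (24−21.90)²/21.90 + (18−19.79)²/19.79 + (25−18.17)²/18.17 + (18−23.04)²/23.04 + (30−22.39)²/22.39 + (10−20.55)²/20.55 + (29−26.06)²/26.06 = 14.9718
df = 4
p-value (upper-tail) = 0.00476
At α=0.1: p < α → reject H₀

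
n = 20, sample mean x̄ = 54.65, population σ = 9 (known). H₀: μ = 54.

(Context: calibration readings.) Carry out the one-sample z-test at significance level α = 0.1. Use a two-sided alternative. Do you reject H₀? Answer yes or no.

reject H₀: no

SE = σ/√n = 9/√20 = 2.0125
z = (x̄−μ₀)/SE = (54.65−54)/2.0125 = 0.3230
p-value (two-sided) = 0.74670
At α=0.1: p ≥ α → fail to reject H₀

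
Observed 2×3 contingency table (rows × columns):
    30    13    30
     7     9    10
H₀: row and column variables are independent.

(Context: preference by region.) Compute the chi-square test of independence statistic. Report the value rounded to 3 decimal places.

test statistic = 3.500

Row totals [73, 26], col totals [37, 22, 40], n=99
χ² = (30−27.28)²/27.28 + (13−16.22)²/16.22 + (30−29.49)²/29.49 + (7−9.72)²/9.72 + (9−5.78)²/5.78 + (10−10.51)²/10.51 = 3.5004
df = 2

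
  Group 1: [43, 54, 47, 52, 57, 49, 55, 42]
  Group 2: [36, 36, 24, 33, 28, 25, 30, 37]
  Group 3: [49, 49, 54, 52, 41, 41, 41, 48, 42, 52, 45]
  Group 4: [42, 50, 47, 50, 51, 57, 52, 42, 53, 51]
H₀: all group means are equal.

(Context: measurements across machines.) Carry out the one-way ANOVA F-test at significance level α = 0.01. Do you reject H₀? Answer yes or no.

Group means [49.88, 31.12, 46.73, 49.50], grand mean 44.784
SSB = Σnᵢ(x̄ᵢ−x̄)² = 1963.838; SSW = ΣΣ(x−x̄ᵢ)² = 844.432
MSB = 1963.838/3 = 654.6128; MSW = 844.432/33 = 25.5888
F = MSB/MSW = 25.5820
df = (3, 33)
p-value (upper-tail) = 0.00000
At α=0.01: p < α → reject H₀

reject H₀: yes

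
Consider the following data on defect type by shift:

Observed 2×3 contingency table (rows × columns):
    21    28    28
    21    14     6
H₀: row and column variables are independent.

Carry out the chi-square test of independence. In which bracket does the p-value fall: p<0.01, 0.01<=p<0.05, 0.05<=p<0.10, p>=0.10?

p-value bracket: 0.01<=p<0.05

Row totals [77, 41], col totals [42, 42, 34], n=118
χ² = (21−27.41)²/27.41 + (28−27.41)²/27.41 + (28−22.19)²/22.19 + (21−14.59)²/14.59 + (14−14.59)²/14.59 + (6−11.81)²/11.81 = 8.7316
df = 2
p-value (upper-tail) = 0.01270
→ bracket: 0.01<=p<0.05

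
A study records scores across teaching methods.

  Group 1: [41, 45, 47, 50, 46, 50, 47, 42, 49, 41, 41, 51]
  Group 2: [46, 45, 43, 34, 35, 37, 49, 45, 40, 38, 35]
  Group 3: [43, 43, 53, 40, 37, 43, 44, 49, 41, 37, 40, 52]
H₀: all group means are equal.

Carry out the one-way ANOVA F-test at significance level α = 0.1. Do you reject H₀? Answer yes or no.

reject H₀: yes

Group means [45.83, 40.64, 43.50], grand mean 43.400
SSB = Σnᵢ(x̄ᵢ−x̄)² = 155.188; SSW = ΣΣ(x−x̄ᵢ)² = 739.212
MSB = 155.188/2 = 77.5939; MSW = 739.212/32 = 23.1004
F = MSB/MSW = 3.3590
df = (2, 32)
p-value (upper-tail) = 0.04740
At α=0.1: p < α → reject H₀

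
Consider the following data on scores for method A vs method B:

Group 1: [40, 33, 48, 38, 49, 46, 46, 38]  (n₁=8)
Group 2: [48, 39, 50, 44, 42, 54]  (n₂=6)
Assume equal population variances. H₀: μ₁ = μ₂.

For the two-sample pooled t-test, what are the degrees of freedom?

df = n₁ + n₂ − 2 = 8 + 6 − 2 = 12

degrees of freedom = 12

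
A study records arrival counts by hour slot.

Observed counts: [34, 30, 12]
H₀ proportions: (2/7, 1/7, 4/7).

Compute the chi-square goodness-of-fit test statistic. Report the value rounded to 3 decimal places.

test statistic = 63.447

n = 76; E_i = n·p_i = [21.71, 10.86, 43.43]
χ² = (34−21.71)²/21.71 + (30−10.86)²/10.86 + (12−43.43)²/43.43 = 63.4474
df = 2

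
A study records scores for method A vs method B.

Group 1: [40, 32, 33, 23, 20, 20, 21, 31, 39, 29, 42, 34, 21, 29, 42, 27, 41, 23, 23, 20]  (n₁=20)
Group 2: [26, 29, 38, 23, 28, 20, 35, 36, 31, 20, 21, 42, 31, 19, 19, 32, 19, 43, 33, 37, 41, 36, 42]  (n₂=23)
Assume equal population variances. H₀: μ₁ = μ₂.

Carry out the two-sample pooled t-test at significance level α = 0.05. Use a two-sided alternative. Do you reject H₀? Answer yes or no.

reject H₀: no

x̄₁=29.500, s₁=8.062, n₁=20
x̄₂=30.478, s₂=8.289, n₂=23
s_p² = [19·8.062² + 22·8.289²]/41 = 66.9936
SE = √(s_p²·(1/20+1/23)) = 2.5025
t = (29.500−30.478)/2.5025 = -0.3909
df = 41
p-value (two-sided) = 0.69788
At α=0.05: p ≥ α → fail to reject H₀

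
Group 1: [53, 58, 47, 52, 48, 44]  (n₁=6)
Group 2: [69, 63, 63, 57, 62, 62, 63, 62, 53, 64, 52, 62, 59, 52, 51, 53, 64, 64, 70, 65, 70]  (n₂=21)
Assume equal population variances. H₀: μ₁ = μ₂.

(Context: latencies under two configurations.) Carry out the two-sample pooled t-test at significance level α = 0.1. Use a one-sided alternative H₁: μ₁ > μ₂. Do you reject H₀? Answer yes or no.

reject H₀: no

x̄₁=50.333, s₁=5.007, n₁=6
x̄₂=60.952, s₂=5.895, n₂=21
s_p² = [5·5.007² + 20·5.895²]/25 = 32.8114
SE = √(s_p²·(1/6+1/21)) = 2.6516
t = (50.333−60.952)/2.6516 = -4.0048
df = 25
p-value (one-sided, H₁ greater) = 0.99976
At α=0.1: p ≥ α → fail to reject H₀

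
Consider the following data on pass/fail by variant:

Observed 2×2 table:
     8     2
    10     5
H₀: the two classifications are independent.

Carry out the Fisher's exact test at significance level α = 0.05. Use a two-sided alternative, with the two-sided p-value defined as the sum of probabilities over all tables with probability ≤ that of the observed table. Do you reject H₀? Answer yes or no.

reject H₀: no

Margins: r₁=10, r₂=15, c₁=18, c₂=7, n=25
p_obs = C(10,8)·C(15,10)/C(25,18); sum pmf over tables with pmf ≤ p_obs
p-value (two-sided) = 0.65925
At α=0.05: p ≥ α → fail to reject H₀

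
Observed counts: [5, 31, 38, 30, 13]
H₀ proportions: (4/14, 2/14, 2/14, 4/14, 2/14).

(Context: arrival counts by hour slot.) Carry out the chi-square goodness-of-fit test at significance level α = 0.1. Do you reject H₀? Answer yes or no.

reject H₀: yes

n = 117; E_i = n·p_i = [33.43, 16.71, 16.71, 33.43, 16.71]
χ² = (5−33.43)²/33.43 + (31−16.71)²/16.71 + (38−16.71)²/16.71 + (30−33.43)²/33.43 + (13−16.71)²/16.71 = 64.6709
df = 4
p-value (upper-tail) = 0.00000
At α=0.1: p < α → reject H₀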